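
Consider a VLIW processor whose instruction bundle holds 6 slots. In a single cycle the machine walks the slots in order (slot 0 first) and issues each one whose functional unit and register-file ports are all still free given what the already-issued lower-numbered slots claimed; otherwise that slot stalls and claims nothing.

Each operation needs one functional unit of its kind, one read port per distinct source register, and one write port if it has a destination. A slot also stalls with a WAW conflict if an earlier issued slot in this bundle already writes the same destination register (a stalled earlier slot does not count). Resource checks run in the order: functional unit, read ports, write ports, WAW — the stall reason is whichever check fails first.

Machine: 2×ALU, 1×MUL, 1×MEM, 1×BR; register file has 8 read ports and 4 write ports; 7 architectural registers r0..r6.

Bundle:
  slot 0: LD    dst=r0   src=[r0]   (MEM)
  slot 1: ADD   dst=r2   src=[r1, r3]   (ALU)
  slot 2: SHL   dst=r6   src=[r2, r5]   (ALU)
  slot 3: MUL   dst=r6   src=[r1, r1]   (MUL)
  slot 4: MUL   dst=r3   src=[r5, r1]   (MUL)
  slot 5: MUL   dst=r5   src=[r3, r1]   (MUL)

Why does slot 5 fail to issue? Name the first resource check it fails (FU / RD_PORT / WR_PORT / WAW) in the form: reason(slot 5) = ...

reason(slot 5) = FU

#0 MEM src=r0 dispatched  <A:2 Mu:1 Ld:0 B:1 rd:7 wr:3>
#1 ALU src=r1,r3 dispatched  <A:1 Mu:1 Ld:0 B:1 rd:5 wr:2>
#2 ALU src=r2,r5 dispatched  <A:0 Mu:1 Ld:0 B:1 rd:3 wr:1>
#3 MUL src=r1,r1 held:WAW  <A:0 Mu:1 Ld:0 B:1 rd:3 wr:1>
#4 MUL src=r5,r1 dispatched  <A:0 Mu:0 Ld:0 B:1 rd:1 wr:0>
#5 MUL src=r3,r1 held:FU  <A:0 Mu:0 Ld:0 B:1 rd:1 wr:0>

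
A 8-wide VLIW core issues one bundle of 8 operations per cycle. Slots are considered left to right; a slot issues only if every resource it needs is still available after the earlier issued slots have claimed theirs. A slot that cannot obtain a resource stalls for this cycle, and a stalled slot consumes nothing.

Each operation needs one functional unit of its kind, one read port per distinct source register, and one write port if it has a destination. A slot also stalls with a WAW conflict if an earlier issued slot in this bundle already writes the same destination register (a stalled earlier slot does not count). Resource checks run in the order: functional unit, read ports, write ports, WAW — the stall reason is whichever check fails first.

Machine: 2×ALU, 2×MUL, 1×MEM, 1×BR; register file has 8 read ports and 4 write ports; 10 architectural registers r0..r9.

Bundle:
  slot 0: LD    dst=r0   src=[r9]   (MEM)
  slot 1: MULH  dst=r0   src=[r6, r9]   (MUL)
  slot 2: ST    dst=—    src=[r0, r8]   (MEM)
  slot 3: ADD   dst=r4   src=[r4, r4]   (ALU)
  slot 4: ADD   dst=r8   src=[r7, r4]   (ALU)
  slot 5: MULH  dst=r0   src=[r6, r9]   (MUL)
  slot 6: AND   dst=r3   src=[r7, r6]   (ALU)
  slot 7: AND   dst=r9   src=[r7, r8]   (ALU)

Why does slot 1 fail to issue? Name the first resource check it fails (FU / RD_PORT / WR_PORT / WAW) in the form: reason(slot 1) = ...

reason(slot 1) = WAW

[0] MEM needs rd=1 wr=1: ok; after: ALU=2 MUL=2 MEM=0 BR=1, R=7, W=3
[1] MUL needs rd=2 wr=1: WAW; after: ALU=2 MUL=2 MEM=0 BR=1, R=7, W=3
[2] MEM needs rd=2 wr=0: FU; after: ALU=2 MUL=2 MEM=0 BR=1, R=7, W=3
[3] ALU needs rd=1 wr=1: ok; after: ALU=1 MUL=2 MEM=0 BR=1, R=6, W=2
[4] ALU needs rd=2 wr=1: ok; after: ALU=0 MUL=2 MEM=0 BR=1, R=4, W=1
[5] MUL needs rd=2 wr=1: WAW; after: ALU=0 MUL=2 MEM=0 BR=1, R=4, W=1
[6] ALU needs rd=2 wr=1: FU; after: ALU=0 MUL=2 MEM=0 BR=1, R=4, W=1
[7] ALU needs rd=2 wr=1: FU; after: ALU=0 MUL=2 MEM=0 BR=1, R=4, W=1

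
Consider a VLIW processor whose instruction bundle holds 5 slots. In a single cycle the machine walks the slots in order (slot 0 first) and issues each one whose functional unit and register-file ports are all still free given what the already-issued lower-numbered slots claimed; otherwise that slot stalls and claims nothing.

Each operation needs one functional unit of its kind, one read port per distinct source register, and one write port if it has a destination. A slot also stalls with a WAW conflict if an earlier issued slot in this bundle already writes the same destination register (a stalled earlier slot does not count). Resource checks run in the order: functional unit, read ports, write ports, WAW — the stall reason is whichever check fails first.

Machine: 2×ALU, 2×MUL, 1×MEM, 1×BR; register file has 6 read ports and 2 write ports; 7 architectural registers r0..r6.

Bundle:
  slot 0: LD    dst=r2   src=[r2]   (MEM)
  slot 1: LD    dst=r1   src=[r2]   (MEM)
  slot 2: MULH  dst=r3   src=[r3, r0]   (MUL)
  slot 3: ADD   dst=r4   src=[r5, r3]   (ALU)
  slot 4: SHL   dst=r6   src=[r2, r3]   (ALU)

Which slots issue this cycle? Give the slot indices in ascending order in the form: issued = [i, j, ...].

issued = [0, 2]

slot 0 (MEM): ISSUE — free A2,Mu2,Ld0,B1 rp5 wp1
slot 1 (MEM): stall FU — free A2,Mu2,Ld0,B1 rp5 wp1
slot 2 (MUL): ISSUE — free A2,Mu1,Ld0,B1 rp3 wp0
slot 3 (ALU): stall WR_PORT — free A2,Mu1,Ld0,B1 rp3 wp0
slot 4 (ALU): stall WR_PORT — free A2,Mu1,Ld0,B1 rp3 wp0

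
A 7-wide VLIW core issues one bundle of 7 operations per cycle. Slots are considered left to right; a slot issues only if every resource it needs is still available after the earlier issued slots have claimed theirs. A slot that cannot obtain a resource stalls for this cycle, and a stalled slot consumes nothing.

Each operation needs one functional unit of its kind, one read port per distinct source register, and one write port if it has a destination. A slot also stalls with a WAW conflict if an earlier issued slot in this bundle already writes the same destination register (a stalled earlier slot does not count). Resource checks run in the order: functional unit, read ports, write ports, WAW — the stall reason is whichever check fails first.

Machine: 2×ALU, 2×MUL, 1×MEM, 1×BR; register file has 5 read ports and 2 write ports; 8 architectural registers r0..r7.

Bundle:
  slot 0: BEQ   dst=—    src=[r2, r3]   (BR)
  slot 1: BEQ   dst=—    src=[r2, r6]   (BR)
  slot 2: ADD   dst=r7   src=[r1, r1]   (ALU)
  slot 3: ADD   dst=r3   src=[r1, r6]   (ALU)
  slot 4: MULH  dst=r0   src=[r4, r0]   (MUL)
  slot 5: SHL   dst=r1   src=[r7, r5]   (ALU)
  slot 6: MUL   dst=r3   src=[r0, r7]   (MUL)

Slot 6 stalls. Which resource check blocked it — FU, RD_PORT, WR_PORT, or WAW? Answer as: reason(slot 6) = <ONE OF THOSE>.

#0 BR src=r2,r3 dispatched  <A:2 Mu:2 Ld:1 B:0 rd:3 wr:2>
#1 BR src=r2,r6 held:FU  <A:2 Mu:2 Ld:1 B:0 rd:3 wr:2>
#2 ALU src=r1,r1 dispatched  <A:1 Mu:2 Ld:1 B:0 rd:2 wr:1>
#3 ALU src=r1,r6 dispatched  <A:0 Mu:2 Ld:1 B:0 rd:0 wr:0>
#4 MUL src=r4,r0 held:RD_PORT  <A:0 Mu:2 Ld:1 B:0 rd:0 wr:0>
#5 ALU src=r7,r5 held:FU  <A:0 Mu:2 Ld:1 B:0 rd:0 wr:0>
#6 MUL src=r0,r7 held:RD_PORT  <A:0 Mu:2 Ld:1 B:0 rd:0 wr:0>

reason(slot 6) = RD_PORT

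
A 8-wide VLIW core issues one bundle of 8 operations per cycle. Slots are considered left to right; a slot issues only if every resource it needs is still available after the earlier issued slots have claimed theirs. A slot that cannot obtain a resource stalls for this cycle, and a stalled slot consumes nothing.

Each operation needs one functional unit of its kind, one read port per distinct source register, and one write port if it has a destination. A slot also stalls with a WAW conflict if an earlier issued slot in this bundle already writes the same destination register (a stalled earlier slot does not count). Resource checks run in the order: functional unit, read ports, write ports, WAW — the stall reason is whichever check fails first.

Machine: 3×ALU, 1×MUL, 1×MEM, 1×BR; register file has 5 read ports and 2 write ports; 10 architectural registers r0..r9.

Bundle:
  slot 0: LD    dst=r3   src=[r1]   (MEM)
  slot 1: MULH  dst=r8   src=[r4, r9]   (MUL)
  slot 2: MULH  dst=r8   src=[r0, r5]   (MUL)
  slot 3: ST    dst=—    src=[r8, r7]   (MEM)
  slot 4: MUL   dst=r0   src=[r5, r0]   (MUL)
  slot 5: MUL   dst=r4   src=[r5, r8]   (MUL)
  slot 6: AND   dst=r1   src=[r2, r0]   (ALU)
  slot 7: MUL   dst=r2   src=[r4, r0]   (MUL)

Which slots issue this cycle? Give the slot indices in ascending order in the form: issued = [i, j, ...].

(0) want 1×MEM +1rd +1wr — yes → AL3|MU1|ME0|BR1|rd4|wr1
(1) want 1×MUL +2rd +1wr — yes → AL3|MU0|ME0|BR1|rd2|wr0
(2) want 1×MUL +2rd +1wr — FU → AL3|MU0|ME0|BR1|rd2|wr0
(3) want 1×MEM +2rd +0wr — FU → AL3|MU0|ME0|BR1|rd2|wr0
(4) want 1×MUL +2rd +1wr — FU → AL3|MU0|ME0|BR1|rd2|wr0
(5) want 1×MUL +2rd +1wr — FU → AL3|MU0|ME0|BR1|rd2|wr0
(6) want 1×ALU +2rd +1wr — WR_PORT → AL3|MU0|ME0|BR1|rd2|wr0
(7) want 1×MUL +2rd +1wr — FU → AL3|MU0|ME0|BR1|rd2|wr0

issued = [0, 1]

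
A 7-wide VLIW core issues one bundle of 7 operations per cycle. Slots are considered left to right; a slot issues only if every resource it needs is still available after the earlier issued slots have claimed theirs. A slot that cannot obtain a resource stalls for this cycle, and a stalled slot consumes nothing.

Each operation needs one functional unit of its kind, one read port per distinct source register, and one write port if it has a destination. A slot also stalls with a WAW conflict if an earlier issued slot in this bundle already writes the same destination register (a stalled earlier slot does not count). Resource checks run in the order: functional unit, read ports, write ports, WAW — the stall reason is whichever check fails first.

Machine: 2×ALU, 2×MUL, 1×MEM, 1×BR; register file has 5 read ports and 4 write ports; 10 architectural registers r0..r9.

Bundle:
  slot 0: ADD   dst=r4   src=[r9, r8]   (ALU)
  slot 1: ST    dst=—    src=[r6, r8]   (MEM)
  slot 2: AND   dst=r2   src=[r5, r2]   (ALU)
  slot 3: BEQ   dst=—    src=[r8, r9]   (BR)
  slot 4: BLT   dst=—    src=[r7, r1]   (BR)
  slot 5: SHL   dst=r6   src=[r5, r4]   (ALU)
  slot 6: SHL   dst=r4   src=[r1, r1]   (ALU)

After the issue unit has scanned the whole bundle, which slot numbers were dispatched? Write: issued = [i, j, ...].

issued = [0, 1]

#0 ALU src=r9,r8 dispatched  <A:1 Mu:2 Ld:1 B:1 rd:3 wr:3>
#1 MEM src=r6,r8 dispatched  <A:1 Mu:2 Ld:0 B:1 rd:1 wr:3>
#2 ALU src=r5,r2 held:RD_PORT  <A:1 Mu:2 Ld:0 B:1 rd:1 wr:3>
#3 BR src=r8,r9 held:RD_PORT  <A:1 Mu:2 Ld:0 B:1 rd:1 wr:3>
#4 BR src=r7,r1 held:RD_PORT  <A:1 Mu:2 Ld:0 B:1 rd:1 wr:3>
#5 ALU src=r5,r4 held:RD_PORT  <A:1 Mu:2 Ld:0 B:1 rd:1 wr:3>
#6 ALU src=r1,r1 held:WAW  <A:1 Mu:2 Ld:0 B:1 rd:1 wr:3>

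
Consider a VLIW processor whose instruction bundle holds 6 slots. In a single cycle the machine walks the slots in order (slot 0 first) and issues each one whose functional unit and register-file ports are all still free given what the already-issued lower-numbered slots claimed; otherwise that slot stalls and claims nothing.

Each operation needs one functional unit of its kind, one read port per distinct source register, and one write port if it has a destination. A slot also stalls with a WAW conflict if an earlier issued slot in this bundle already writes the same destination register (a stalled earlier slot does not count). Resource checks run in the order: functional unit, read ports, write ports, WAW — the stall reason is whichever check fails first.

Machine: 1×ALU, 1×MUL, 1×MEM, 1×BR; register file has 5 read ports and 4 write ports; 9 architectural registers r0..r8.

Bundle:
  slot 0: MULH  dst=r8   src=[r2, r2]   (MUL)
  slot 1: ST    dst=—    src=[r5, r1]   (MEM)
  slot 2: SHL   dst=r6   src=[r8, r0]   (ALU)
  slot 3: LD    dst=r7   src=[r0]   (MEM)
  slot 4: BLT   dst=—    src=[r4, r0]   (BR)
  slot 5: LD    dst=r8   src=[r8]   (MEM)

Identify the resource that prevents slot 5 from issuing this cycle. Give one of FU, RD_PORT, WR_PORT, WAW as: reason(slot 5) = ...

reason(slot 5) = FU

  0. MUL→r8 ⇒ go  {1A/0Mu/1Ld/1B | 4r 3w}
  1. MEM ⇒ go  {1A/0Mu/0Ld/1B | 2r 3w}
  2. ALU→r6 ⇒ go  {0A/0Mu/0Ld/1B | 0r 2w}
  3. MEM→r7 ⇒ no(FU)  {0A/0Mu/0Ld/1B | 0r 2w}
  4. BR ⇒ no(RD_PORT)  {0A/0Mu/0Ld/1B | 0r 2w}
  5. MEM→r8 ⇒ no(FU)  {0A/0Mu/0Ld/1B | 0r 2w}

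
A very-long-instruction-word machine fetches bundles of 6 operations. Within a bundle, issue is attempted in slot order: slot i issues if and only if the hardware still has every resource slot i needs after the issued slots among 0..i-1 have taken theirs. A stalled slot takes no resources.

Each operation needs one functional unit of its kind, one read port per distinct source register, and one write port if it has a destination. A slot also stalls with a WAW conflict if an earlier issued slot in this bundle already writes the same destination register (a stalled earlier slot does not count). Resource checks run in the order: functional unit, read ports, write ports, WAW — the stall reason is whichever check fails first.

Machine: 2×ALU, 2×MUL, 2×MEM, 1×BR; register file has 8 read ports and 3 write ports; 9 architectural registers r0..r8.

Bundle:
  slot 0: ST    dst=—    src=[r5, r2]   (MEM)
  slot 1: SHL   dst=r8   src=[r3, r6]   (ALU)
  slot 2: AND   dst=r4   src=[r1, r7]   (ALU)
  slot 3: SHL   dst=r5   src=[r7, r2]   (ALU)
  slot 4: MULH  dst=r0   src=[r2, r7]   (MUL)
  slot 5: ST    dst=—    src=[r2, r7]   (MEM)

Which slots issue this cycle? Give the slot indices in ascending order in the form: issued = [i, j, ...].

issued = [0, 1, 2, 4]

(0) want 1×MEM +2rd +0wr — yes → AL2|MU2|ME1|BR1|rd6|wr3
(1) want 1×ALU +2rd +1wr — yes → AL1|MU2|ME1|BR1|rd4|wr2
(2) want 1×ALU +2rd +1wr — yes → AL0|MU2|ME1|BR1|rd2|wr1
(3) want 1×ALU +2rd +1wr — FU → AL0|MU2|ME1|BR1|rd2|wr1
(4) want 1×MUL +2rd +1wr — yes → AL0|MU1|ME1|BR1|rd0|wr0
(5) want 1×MEM +2rd +0wr — RD_PORT → AL0|MU1|ME1|BR1|rd0|wr0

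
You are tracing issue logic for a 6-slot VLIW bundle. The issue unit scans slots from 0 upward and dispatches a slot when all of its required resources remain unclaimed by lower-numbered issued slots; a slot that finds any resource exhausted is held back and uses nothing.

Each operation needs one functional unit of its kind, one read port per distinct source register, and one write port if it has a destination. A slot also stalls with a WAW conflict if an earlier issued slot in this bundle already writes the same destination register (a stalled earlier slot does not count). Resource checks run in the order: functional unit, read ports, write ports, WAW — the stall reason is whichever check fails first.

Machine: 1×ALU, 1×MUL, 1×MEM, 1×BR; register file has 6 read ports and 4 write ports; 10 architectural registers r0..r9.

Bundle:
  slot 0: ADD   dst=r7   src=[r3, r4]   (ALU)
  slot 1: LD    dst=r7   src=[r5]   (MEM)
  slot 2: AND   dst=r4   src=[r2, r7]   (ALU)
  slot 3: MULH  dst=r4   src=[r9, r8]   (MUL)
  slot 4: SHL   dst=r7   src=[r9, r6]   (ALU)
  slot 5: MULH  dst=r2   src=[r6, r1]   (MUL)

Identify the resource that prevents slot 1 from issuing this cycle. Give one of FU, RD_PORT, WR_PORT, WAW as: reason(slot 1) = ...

reason(slot 1) = WAW

slot 0 (ALU): ISSUE — free A0,Mu1,Ld1,B1 rp4 wp3
slot 1 (MEM): stall WAW — free A0,Mu1,Ld1,B1 rp4 wp3
slot 2 (ALU): stall FU — free A0,Mu1,Ld1,B1 rp4 wp3
slot 3 (MUL): ISSUE — free A0,Mu0,Ld1,B1 rp2 wp2
slot 4 (ALU): stall FU — free A0,Mu0,Ld1,B1 rp2 wp2
slot 5 (MUL): stall FU — free A0,Mu0,Ld1,B1 rp2 wp2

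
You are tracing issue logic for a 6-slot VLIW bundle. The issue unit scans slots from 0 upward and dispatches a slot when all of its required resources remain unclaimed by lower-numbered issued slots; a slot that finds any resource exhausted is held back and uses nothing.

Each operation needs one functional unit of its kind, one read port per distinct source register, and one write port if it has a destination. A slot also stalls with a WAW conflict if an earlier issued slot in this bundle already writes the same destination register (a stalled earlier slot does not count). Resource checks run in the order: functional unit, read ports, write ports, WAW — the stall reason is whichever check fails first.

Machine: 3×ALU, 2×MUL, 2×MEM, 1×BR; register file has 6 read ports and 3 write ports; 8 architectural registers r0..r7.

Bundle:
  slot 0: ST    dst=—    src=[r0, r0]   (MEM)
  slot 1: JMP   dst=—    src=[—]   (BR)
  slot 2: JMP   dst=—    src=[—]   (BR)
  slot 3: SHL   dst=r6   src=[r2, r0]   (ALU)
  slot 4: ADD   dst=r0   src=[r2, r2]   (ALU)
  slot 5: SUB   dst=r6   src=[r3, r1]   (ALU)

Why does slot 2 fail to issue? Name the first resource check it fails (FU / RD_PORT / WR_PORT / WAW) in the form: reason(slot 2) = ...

reason(slot 2) = FU

[0] MEM needs rd=1 wr=0: ok; after: ALU=3 MUL=2 MEM=1 BR=1, R=5, W=3
[1] BR needs rd=0 wr=0: ok; after: ALU=3 MUL=2 MEM=1 BR=0, R=5, W=3
[2] BR needs rd=0 wr=0: FU; after: ALU=3 MUL=2 MEM=1 BR=0, R=5, W=3
[3] ALU needs rd=2 wr=1: ok; after: ALU=2 MUL=2 MEM=1 BR=0, R=3, W=2
[4] ALU needs rd=1 wr=1: ok; after: ALU=1 MUL=2 MEM=1 BR=0, R=2, W=1
[5] ALU needs rd=2 wr=1: WAW; after: ALU=1 MUL=2 MEM=1 BR=0, R=2, W=1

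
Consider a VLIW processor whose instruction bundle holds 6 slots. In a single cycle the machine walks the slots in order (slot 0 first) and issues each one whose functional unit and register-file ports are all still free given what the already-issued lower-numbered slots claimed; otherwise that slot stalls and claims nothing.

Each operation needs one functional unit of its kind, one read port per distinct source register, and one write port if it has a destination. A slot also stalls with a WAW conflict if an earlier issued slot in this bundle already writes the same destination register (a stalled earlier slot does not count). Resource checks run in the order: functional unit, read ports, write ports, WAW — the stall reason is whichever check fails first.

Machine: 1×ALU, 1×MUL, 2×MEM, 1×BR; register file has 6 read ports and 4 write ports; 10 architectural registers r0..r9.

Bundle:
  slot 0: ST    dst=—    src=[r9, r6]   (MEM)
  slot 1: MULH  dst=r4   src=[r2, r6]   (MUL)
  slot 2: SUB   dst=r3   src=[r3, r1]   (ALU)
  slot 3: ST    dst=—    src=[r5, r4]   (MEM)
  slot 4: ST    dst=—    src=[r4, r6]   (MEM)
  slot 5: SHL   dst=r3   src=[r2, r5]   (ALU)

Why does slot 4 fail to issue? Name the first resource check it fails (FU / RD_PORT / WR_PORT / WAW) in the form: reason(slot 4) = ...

[0] MEM needs rd=2 wr=0: ok; after: ALU=1 MUL=1 MEM=1 BR=1, R=4, W=4
[1] MUL needs rd=2 wr=1: ok; after: ALU=1 MUL=0 MEM=1 BR=1, R=2, W=3
[2] ALU needs rd=2 wr=1: ok; after: ALU=0 MUL=0 MEM=1 BR=1, R=0, W=2
[3] MEM needs rd=2 wr=0: RD_PORT; after: ALU=0 MUL=0 MEM=1 BR=1, R=0, W=2
[4] MEM needs rd=2 wr=0: RD_PORT; after: ALU=0 MUL=0 MEM=1 BR=1, R=0, W=2
[5] ALU needs rd=2 wr=1: FU; after: ALU=0 MUL=0 MEM=1 BR=1, R=0, W=2

reason(slot 4) = RD_PORT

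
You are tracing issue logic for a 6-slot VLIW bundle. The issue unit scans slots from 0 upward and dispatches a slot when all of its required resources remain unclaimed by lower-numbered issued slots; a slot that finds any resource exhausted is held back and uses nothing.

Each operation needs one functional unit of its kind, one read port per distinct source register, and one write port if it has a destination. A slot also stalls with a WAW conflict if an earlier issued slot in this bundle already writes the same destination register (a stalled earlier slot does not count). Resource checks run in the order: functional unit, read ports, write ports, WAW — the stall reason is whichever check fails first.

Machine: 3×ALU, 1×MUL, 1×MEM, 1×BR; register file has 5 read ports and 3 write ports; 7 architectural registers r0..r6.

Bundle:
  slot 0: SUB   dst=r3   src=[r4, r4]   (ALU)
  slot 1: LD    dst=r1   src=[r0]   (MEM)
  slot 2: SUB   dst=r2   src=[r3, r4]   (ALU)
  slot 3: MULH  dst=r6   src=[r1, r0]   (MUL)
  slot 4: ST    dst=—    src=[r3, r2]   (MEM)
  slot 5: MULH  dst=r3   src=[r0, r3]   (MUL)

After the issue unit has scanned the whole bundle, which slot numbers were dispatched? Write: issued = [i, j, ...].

issued = [0, 1, 2]

(0) want 1×ALU +1rd +1wr — yes → AL2|MU1|ME1|BR1|rd4|wr2
(1) want 1×MEM +1rd +1wr — yes → AL2|MU1|ME0|BR1|rd3|wr1
(2) want 1×ALU +2rd +1wr — yes → AL1|MU1|ME0|BR1|rd1|wr0
(3) want 1×MUL +2rd +1wr — RD_PORT → AL1|MU1|ME0|BR1|rd1|wr0
(4) want 1×MEM +2rd +0wr — FU → AL1|MU1|ME0|BR1|rd1|wr0
(5) want 1×MUL +2rd +1wr — RD_PORT → AL1|MU1|ME0|BR1|rd1|wr0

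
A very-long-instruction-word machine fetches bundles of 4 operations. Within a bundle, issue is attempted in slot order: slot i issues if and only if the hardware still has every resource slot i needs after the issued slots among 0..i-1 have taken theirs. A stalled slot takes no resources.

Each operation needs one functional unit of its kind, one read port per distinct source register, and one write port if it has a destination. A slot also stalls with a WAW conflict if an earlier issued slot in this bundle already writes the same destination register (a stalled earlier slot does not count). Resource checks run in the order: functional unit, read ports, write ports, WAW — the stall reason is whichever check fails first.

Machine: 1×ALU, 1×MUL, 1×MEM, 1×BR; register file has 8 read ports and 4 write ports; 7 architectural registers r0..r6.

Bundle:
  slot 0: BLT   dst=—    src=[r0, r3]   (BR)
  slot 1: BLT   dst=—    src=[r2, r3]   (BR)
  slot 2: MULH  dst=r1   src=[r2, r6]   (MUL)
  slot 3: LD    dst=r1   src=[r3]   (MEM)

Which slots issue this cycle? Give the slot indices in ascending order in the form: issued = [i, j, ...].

(0) want 1×BR +2rd +0wr — yes → AL1|MU1|ME1|BR0|rd6|wr4
(1) want 1×BR +2rd +0wr — FU → AL1|MU1|ME1|BR0|rd6|wr4
(2) want 1×MUL +2rd +1wr — yes → AL1|MU0|ME1|BR0|rd4|wr3
(3) want 1×MEM +1rd +1wr — WAW → AL1|MU0|ME1|BR0|rd4|wr3

issued = [0, 2]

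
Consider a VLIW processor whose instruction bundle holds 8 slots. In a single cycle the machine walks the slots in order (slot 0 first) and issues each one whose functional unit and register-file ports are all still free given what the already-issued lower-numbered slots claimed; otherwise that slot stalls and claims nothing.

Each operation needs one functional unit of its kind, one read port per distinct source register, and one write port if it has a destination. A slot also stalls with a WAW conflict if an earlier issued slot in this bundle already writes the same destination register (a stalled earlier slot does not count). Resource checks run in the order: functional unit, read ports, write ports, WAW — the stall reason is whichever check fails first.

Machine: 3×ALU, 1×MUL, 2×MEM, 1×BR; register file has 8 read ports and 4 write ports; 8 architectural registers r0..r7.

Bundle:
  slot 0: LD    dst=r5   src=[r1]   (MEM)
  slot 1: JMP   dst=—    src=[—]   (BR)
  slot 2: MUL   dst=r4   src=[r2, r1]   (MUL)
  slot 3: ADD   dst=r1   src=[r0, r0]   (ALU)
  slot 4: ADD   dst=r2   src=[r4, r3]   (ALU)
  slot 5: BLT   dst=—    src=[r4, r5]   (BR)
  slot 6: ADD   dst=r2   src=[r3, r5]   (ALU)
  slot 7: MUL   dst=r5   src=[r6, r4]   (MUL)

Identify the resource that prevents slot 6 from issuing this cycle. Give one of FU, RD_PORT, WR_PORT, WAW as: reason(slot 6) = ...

reason(slot 6) = WR_PORT

#0 MEM src=r1 dispatched  <A:3 Mu:1 Ld:1 B:1 rd:7 wr:3>
#1 BR src=- dispatched  <A:3 Mu:1 Ld:1 B:0 rd:7 wr:3>
#2 MUL src=r2,r1 dispatched  <A:3 Mu:0 Ld:1 B:0 rd:5 wr:2>
#3 ALU src=r0,r0 dispatched  <A:2 Mu:0 Ld:1 B:0 rd:4 wr:1>
#4 ALU src=r4,r3 dispatched  <A:1 Mu:0 Ld:1 B:0 rd:2 wr:0>
#5 BR src=r4,r5 held:FU  <A:1 Mu:0 Ld:1 B:0 rd:2 wr:0>
#6 ALU src=r3,r5 held:WR_PORT  <A:1 Mu:0 Ld:1 B:0 rd:2 wr:0>
#7 MUL src=r6,r4 held:FU  <A:1 Mu:0 Ld:1 B:0 rd:2 wr:0>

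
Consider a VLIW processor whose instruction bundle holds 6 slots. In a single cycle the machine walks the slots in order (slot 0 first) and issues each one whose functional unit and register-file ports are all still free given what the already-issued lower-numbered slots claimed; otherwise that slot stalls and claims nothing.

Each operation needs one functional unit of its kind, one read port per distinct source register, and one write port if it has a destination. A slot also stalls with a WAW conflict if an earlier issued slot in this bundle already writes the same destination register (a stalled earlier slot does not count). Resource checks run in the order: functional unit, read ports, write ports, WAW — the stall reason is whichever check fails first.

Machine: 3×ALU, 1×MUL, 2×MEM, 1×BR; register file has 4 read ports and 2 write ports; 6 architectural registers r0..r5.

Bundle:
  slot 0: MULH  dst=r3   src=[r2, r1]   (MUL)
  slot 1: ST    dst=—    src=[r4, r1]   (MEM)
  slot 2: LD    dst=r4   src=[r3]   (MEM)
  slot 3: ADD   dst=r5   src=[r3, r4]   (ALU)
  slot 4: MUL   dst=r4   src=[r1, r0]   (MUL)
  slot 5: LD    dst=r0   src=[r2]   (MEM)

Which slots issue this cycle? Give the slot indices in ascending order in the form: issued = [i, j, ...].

#0 MUL src=r2,r1 dispatched  <A:3 Mu:0 Ld:2 B:1 rd:2 wr:1>
#1 MEM src=r4,r1 dispatched  <A:3 Mu:0 Ld:1 B:1 rd:0 wr:1>
#2 MEM src=r3 held:RD_PORT  <A:3 Mu:0 Ld:1 B:1 rd:0 wr:1>
#3 ALU src=r3,r4 held:RD_PORT  <A:3 Mu:0 Ld:1 B:1 rd:0 wr:1>
#4 MUL src=r1,r0 held:FU  <A:3 Mu:0 Ld:1 B:1 rd:0 wr:1>
#5 MEM src=r2 held:RD_PORT  <A:3 Mu:0 Ld:1 B:1 rd:0 wr:1>

issued = [0, 1]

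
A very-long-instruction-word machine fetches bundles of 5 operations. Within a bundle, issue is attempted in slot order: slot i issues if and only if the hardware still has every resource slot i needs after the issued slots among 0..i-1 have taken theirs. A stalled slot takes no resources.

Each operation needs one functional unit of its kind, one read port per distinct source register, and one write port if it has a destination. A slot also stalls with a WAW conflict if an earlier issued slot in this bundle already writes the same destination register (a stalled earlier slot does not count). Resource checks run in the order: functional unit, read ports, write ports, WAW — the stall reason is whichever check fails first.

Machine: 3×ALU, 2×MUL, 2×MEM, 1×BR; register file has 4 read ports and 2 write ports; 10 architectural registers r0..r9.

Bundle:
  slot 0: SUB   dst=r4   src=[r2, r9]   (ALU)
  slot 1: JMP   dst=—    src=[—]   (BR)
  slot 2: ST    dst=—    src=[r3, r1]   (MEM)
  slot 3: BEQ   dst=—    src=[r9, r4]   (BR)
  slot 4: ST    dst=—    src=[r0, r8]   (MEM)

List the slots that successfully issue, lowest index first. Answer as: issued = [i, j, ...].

#0 ALU src=r2,r9 dispatched  <A:2 Mu:2 Ld:2 B:1 rd:2 wr:1>
#1 BR src=- dispatched  <A:2 Mu:2 Ld:2 B:0 rd:2 wr:1>
#2 MEM src=r3,r1 dispatched  <A:2 Mu:2 Ld:1 B:0 rd:0 wr:1>
#3 BR src=r9,r4 held:FU  <A:2 Mu:2 Ld:1 B:0 rd:0 wr:1>
#4 MEM src=r0,r8 held:RD_PORT  <A:2 Mu:2 Ld:1 B:0 rd:0 wr:1>

issued = [0, 1, 2]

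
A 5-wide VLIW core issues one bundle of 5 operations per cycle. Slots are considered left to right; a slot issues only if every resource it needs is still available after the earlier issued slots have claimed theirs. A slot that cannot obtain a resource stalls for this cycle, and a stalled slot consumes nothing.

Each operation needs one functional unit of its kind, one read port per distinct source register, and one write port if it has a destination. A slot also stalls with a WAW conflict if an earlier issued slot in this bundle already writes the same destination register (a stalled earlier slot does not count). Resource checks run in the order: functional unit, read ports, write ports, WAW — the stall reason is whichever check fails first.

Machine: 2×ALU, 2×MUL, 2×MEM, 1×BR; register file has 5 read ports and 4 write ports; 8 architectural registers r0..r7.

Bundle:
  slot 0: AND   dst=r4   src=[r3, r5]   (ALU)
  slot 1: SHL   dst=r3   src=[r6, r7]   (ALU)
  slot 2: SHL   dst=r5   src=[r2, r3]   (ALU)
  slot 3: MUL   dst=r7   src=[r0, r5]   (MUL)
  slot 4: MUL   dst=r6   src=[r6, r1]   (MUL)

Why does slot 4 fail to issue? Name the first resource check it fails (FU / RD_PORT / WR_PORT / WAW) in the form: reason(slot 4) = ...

reason(slot 4) = RD_PORT

  0. ALU→r4 ⇒ go  {1A/2Mu/2Ld/1B | 3r 3w}
  1. ALU→r3 ⇒ go  {0A/2Mu/2Ld/1B | 1r 2w}
  2. ALU→r5 ⇒ no(FU)  {0A/2Mu/2Ld/1B | 1r 2w}
  3. MUL→r7 ⇒ no(RD_PORT)  {0A/2Mu/2Ld/1B | 1r 2w}
  4. MUL→r6 ⇒ no(RD_PORT)  {0A/2Mu/2Ld/1B | 1r 2w}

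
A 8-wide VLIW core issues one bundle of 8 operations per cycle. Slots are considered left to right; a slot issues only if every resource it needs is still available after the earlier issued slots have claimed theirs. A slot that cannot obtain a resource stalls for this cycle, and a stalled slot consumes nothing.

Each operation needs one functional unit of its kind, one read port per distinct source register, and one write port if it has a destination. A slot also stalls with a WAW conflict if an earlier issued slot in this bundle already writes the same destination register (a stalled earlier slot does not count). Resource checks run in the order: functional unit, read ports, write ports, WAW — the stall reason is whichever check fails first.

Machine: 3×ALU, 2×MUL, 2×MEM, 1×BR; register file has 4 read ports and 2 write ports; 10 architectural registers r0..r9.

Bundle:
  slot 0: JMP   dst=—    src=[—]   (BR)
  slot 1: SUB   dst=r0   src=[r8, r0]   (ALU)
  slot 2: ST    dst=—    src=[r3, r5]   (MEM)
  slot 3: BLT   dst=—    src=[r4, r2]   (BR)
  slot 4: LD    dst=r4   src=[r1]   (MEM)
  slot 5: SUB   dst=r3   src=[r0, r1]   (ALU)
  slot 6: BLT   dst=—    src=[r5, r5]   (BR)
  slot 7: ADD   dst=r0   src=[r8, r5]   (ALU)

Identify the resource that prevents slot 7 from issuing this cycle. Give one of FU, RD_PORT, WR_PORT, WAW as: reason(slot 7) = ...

slot 0 (BR): ISSUE — free A3,Mu2,Ld2,B0 rp4 wp2
slot 1 (ALU): ISSUE — free A2,Mu2,Ld2,B0 rp2 wp1
slot 2 (MEM): ISSUE — free A2,Mu2,Ld1,B0 rp0 wp1
slot 3 (BR): stall FU — free A2,Mu2,Ld1,B0 rp0 wp1
slot 4 (MEM): stall RD_PORT — free A2,Mu2,Ld1,B0 rp0 wp1
slot 5 (ALU): stall RD_PORT — free A2,Mu2,Ld1,B0 rp0 wp1
slot 6 (BR): stall FU — free A2,Mu2,Ld1,B0 rp0 wp1
slot 7 (ALU): stall RD_PORT — free A2,Mu2,Ld1,B0 rp0 wp1

reason(slot 7) = RD_PORT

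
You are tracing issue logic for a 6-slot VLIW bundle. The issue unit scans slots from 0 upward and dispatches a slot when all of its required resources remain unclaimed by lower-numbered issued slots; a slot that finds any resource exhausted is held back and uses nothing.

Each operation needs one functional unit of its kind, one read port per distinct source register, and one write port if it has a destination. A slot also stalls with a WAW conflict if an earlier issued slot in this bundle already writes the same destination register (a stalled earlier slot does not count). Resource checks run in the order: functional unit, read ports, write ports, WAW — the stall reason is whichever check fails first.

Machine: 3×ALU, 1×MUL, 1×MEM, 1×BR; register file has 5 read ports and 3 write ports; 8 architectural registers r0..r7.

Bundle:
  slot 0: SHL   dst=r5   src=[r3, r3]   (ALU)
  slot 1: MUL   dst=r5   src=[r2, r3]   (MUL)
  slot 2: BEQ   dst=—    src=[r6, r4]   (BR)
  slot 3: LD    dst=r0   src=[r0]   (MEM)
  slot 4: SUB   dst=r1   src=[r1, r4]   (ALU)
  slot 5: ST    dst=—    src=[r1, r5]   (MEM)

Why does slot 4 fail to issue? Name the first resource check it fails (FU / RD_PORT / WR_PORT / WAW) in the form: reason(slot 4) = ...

reason(slot 4) = RD_PORT

(0) want 1×ALU +1rd +1wr — yes → AL2|MU1|ME1|BR1|rd4|wr2
(1) want 1×MUL +2rd +1wr — WAW → AL2|MU1|ME1|BR1|rd4|wr2
(2) want 1×BR +2rd +0wr — yes → AL2|MU1|ME1|BR0|rd2|wr2
(3) want 1×MEM +1rd +1wr — yes → AL2|MU1|ME0|BR0|rd1|wr1
(4) want 1×ALU +2rd +1wr — RD_PORT → AL2|MU1|ME0|BR0|rd1|wr1
(5) want 1×MEM +2rd +0wr — FU → AL2|MU1|ME0|BR0|rd1|wr1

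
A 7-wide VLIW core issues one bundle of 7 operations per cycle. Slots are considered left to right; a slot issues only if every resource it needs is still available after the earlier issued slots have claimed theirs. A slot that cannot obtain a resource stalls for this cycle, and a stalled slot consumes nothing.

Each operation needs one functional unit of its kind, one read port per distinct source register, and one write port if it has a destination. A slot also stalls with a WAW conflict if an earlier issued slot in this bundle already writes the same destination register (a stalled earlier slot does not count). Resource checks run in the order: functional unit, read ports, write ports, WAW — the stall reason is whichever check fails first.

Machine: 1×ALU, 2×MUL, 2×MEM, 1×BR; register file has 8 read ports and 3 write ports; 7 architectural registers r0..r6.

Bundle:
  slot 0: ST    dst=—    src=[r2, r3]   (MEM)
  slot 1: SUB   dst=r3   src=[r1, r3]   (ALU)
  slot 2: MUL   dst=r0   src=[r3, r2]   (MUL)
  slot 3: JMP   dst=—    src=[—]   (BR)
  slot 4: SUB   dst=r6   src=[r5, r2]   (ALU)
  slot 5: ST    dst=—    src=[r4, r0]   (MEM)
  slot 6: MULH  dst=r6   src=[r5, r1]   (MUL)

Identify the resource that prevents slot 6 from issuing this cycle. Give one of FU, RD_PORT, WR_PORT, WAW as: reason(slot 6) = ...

#0 MEM src=r2,r3 dispatched  <A:1 Mu:2 Ld:1 B:1 rd:6 wr:3>
#1 ALU src=r1,r3 dispatched  <A:0 Mu:2 Ld:1 B:1 rd:4 wr:2>
#2 MUL src=r3,r2 dispatched  <A:0 Mu:1 Ld:1 B:1 rd:2 wr:1>
#3 BR src=- dispatched  <A:0 Mu:1 Ld:1 B:0 rd:2 wr:1>
#4 ALU src=r5,r2 held:FU  <A:0 Mu:1 Ld:1 B:0 rd:2 wr:1>
#5 MEM src=r4,r0 dispatched  <A:0 Mu:1 Ld:0 B:0 rd:0 wr:1>
#6 MUL src=r5,r1 held:RD_PORT  <A:0 Mu:1 Ld:0 B:0 rd:0 wr:1>

reason(slot 6) = RD_PORT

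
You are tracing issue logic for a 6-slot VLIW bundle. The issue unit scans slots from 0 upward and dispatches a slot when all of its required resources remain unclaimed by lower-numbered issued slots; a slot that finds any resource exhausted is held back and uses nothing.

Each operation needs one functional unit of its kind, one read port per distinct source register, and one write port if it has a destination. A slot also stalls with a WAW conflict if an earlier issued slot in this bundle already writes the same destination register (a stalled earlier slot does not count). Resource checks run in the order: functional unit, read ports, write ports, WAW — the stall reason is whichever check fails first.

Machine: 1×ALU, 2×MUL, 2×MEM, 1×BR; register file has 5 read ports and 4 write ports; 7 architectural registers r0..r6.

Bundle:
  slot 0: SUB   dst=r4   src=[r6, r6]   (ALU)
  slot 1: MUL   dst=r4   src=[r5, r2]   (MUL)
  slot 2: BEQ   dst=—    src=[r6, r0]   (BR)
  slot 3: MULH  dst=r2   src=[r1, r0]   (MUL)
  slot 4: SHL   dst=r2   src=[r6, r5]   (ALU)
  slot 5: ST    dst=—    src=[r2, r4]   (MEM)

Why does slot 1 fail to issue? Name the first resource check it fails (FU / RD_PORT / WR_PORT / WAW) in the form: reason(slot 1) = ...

slot 0 (ALU): ISSUE — free A0,Mu2,Ld2,B1 rp4 wp3
slot 1 (MUL): stall WAW — free A0,Mu2,Ld2,B1 rp4 wp3
slot 2 (BR): ISSUE — free A0,Mu2,Ld2,B0 rp2 wp3
slot 3 (MUL): ISSUE — free A0,Mu1,Ld2,B0 rp0 wp2
slot 4 (ALU): stall FU — free A0,Mu1,Ld2,B0 rp0 wp2
slot 5 (MEM): stall RD_PORT — free A0,Mu1,Ld2,B0 rp0 wp2

reason(slot 1) = WAW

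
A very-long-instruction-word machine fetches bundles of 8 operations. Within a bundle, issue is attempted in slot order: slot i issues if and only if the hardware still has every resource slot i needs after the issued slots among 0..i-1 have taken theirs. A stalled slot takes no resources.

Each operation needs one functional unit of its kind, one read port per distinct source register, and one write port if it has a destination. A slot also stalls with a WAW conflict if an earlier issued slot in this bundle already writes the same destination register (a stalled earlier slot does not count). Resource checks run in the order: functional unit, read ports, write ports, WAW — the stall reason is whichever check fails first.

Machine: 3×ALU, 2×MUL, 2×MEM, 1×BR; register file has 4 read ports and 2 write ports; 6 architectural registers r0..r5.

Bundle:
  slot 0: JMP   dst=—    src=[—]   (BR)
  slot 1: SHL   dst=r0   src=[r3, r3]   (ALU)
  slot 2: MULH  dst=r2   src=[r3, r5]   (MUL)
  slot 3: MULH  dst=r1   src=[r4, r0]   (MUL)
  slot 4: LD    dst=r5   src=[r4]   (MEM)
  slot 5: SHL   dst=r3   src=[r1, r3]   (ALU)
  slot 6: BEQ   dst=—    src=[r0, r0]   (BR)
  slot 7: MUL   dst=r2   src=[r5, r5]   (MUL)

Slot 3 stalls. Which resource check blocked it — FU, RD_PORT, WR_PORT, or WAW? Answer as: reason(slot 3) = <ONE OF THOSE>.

reason(slot 3) = RD_PORT

#0 BR src=- dispatched  <A:3 Mu:2 Ld:2 B:0 rd:4 wr:2>
#1 ALU src=r3,r3 dispatched  <A:2 Mu:2 Ld:2 B:0 rd:3 wr:1>
#2 MUL src=r3,r5 dispatched  <A:2 Mu:1 Ld:2 B:0 rd:1 wr:0>
#3 MUL src=r4,r0 held:RD_PORT  <A:2 Mu:1 Ld:2 B:0 rd:1 wr:0>
#4 MEM src=r4 held:WR_PORT  <A:2 Mu:1 Ld:2 B:0 rd:1 wr:0>
#5 ALU src=r1,r3 held:RD_PORT  <A:2 Mu:1 Ld:2 B:0 rd:1 wr:0>
#6 BR src=r0,r0 held:FU  <A:2 Mu:1 Ld:2 B:0 rd:1 wr:0>
#7 MUL src=r5,r5 held:WR_PORT  <A:2 Mu:1 Ld:2 B:0 rd:1 wr:0>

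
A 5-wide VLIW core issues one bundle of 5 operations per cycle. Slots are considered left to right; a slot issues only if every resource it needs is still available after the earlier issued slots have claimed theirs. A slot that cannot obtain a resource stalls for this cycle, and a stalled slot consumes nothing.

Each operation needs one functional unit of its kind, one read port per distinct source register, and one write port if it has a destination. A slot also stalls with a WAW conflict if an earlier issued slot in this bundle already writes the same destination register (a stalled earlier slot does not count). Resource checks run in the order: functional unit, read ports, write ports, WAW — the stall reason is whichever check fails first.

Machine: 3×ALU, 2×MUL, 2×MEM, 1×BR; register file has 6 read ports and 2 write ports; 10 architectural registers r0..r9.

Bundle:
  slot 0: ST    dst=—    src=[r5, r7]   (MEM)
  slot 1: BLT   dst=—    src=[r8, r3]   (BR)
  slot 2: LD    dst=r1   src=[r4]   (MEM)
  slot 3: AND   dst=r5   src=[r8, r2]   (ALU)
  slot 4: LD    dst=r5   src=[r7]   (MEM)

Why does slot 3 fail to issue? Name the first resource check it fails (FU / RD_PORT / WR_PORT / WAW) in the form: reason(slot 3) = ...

  0. MEM ⇒ go  {3A/2Mu/1Ld/1B | 4r 2w}
  1. BR ⇒ go  {3A/2Mu/1Ld/0B | 2r 2w}
  2. MEM→r1 ⇒ go  {3A/2Mu/0Ld/0B | 1r 1w}
  3. ALU→r5 ⇒ no(RD_PORT)  {3A/2Mu/0Ld/0B | 1r 1w}
  4. MEM→r5 ⇒ no(FU)  {3A/2Mu/0Ld/0B | 1r 1w}

reason(slot 3) = RD_PORT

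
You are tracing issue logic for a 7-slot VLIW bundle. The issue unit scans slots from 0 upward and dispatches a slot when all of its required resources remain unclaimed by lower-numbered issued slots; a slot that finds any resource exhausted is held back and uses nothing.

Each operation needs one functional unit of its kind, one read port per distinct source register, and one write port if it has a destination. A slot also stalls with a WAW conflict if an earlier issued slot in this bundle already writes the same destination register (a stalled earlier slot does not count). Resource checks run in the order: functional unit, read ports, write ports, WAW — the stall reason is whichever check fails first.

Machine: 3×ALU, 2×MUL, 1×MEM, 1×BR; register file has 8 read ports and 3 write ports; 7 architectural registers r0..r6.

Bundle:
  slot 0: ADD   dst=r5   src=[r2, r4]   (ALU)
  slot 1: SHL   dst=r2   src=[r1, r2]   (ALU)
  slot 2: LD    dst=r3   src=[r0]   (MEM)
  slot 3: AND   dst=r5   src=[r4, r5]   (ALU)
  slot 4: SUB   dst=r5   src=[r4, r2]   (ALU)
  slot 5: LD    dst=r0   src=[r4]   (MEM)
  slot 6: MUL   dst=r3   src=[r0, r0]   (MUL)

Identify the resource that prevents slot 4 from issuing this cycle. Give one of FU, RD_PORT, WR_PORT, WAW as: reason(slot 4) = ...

reason(slot 4) = WR_PORT

  0. ALU→r5 ⇒ go  {2A/2Mu/1Ld/1B | 6r 2w}
  1. ALU→r2 ⇒ go  {1A/2Mu/1Ld/1B | 4r 1w}
  2. MEM→r3 ⇒ go  {1A/2Mu/0Ld/1B | 3r 0w}
  3. ALU→r5 ⇒ no(WR_PORT)  {1A/2Mu/0Ld/1B | 3r 0w}
  4. ALU→r5 ⇒ no(WR_PORT)  {1A/2Mu/0Ld/1B | 3r 0w}
  5. MEM→r0 ⇒ no(FU)  {1A/2Mu/0Ld/1B | 3r 0w}
  6. MUL→r3 ⇒ no(WR_PORT)  {1A/2Mu/0Ld/1B | 3r 0w}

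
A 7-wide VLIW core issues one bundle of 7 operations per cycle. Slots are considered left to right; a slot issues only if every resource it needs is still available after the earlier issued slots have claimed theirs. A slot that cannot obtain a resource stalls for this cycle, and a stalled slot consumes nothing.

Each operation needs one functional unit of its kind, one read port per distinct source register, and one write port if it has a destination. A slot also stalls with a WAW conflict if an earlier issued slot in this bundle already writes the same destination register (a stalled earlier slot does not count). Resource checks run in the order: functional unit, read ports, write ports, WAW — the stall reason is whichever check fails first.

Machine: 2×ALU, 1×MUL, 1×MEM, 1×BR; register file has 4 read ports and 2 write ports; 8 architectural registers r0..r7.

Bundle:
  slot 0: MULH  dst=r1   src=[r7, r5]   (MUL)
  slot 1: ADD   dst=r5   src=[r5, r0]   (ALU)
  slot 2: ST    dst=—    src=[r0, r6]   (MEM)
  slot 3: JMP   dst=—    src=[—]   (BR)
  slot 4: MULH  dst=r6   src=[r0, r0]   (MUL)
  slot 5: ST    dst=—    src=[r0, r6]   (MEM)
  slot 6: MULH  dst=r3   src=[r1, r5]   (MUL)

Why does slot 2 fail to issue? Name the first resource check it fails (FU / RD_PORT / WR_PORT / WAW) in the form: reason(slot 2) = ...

reason(slot 2) = RD_PORT

slot 0 (MUL): ISSUE — free A2,Mu0,Ld1,B1 rp2 wp1
slot 1 (ALU): ISSUE — free A1,Mu0,Ld1,B1 rp0 wp0
slot 2 (MEM): stall RD_PORT — free A1,Mu0,Ld1,B1 rp0 wp0
slot 3 (BR): ISSUE — free A1,Mu0,Ld1,B0 rp0 wp0
slot 4 (MUL): stall FU — free A1,Mu0,Ld1,B0 rp0 wp0
slot 5 (MEM): stall RD_PORT — free A1,Mu0,Ld1,B0 rp0 wp0
slot 6 (MUL): stall FU — free A1,Mu0,Ld1,B0 rp0 wp0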